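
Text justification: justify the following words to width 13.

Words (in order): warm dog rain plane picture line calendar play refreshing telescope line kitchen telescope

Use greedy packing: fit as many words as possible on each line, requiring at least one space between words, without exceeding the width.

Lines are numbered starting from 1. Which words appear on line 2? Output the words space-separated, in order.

Line 1: ['warm', 'dog', 'rain'] (min_width=13, slack=0)
Line 2: ['plane', 'picture'] (min_width=13, slack=0)
Line 3: ['line', 'calendar'] (min_width=13, slack=0)
Line 4: ['play'] (min_width=4, slack=9)
Line 5: ['refreshing'] (min_width=10, slack=3)
Line 6: ['telescope'] (min_width=9, slack=4)
Line 7: ['line', 'kitchen'] (min_width=12, slack=1)
Line 8: ['telescope'] (min_width=9, slack=4)

Answer: plane picture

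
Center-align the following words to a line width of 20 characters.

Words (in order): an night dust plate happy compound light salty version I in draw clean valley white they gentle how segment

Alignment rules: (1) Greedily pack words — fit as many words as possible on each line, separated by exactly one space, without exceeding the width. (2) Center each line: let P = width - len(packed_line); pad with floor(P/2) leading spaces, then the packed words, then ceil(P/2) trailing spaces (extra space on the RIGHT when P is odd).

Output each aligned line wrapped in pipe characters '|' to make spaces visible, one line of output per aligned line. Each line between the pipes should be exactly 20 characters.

Answer: |an night dust plate |
|happy compound light|
| salty version I in |
| draw clean valley  |
| white they gentle  |
|    how segment     |

Derivation:
Line 1: ['an', 'night', 'dust', 'plate'] (min_width=19, slack=1)
Line 2: ['happy', 'compound', 'light'] (min_width=20, slack=0)
Line 3: ['salty', 'version', 'I', 'in'] (min_width=18, slack=2)
Line 4: ['draw', 'clean', 'valley'] (min_width=17, slack=3)
Line 5: ['white', 'they', 'gentle'] (min_width=17, slack=3)
Line 6: ['how', 'segment'] (min_width=11, slack=9)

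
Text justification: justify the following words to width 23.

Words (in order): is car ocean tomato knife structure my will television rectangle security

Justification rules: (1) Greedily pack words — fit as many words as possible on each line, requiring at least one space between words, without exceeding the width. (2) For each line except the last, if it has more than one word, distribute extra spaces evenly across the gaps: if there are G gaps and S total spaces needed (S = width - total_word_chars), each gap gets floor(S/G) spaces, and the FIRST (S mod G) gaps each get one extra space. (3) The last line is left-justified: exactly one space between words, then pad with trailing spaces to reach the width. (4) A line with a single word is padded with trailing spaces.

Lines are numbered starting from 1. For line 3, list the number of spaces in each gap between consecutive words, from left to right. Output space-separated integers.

Answer: 4

Derivation:
Line 1: ['is', 'car', 'ocean', 'tomato'] (min_width=19, slack=4)
Line 2: ['knife', 'structure', 'my', 'will'] (min_width=23, slack=0)
Line 3: ['television', 'rectangle'] (min_width=20, slack=3)
Line 4: ['security'] (min_width=8, slack=15)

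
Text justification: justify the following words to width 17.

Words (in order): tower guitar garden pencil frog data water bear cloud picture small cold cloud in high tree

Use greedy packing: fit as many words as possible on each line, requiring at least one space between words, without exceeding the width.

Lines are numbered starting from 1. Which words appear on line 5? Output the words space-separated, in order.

Answer: picture small

Derivation:
Line 1: ['tower', 'guitar'] (min_width=12, slack=5)
Line 2: ['garden', 'pencil'] (min_width=13, slack=4)
Line 3: ['frog', 'data', 'water'] (min_width=15, slack=2)
Line 4: ['bear', 'cloud'] (min_width=10, slack=7)
Line 5: ['picture', 'small'] (min_width=13, slack=4)
Line 6: ['cold', 'cloud', 'in'] (min_width=13, slack=4)
Line 7: ['high', 'tree'] (min_width=9, slack=8)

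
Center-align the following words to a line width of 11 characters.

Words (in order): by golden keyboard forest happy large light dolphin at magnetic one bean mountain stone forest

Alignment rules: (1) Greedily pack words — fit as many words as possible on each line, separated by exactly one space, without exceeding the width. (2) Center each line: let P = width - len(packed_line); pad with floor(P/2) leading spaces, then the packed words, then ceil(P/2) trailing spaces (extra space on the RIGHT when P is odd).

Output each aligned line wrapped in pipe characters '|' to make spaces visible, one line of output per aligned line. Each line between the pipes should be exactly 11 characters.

Answer: | by golden |
| keyboard  |
|  forest   |
|happy large|
|   light   |
|dolphin at |
| magnetic  |
| one bean  |
| mountain  |
|   stone   |
|  forest   |

Derivation:
Line 1: ['by', 'golden'] (min_width=9, slack=2)
Line 2: ['keyboard'] (min_width=8, slack=3)
Line 3: ['forest'] (min_width=6, slack=5)
Line 4: ['happy', 'large'] (min_width=11, slack=0)
Line 5: ['light'] (min_width=5, slack=6)
Line 6: ['dolphin', 'at'] (min_width=10, slack=1)
Line 7: ['magnetic'] (min_width=8, slack=3)
Line 8: ['one', 'bean'] (min_width=8, slack=3)
Line 9: ['mountain'] (min_width=8, slack=3)
Line 10: ['stone'] (min_width=5, slack=6)
Line 11: ['forest'] (min_width=6, slack=5)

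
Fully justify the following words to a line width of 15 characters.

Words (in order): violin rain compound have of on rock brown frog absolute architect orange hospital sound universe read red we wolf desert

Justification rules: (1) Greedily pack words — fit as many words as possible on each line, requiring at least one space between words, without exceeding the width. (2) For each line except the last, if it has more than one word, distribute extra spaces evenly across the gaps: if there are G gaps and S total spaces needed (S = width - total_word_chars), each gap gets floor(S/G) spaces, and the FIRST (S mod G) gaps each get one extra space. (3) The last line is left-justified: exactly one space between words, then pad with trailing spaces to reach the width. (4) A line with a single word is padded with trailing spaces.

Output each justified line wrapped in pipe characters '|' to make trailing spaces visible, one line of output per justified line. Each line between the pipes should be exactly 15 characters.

Line 1: ['violin', 'rain'] (min_width=11, slack=4)
Line 2: ['compound', 'have'] (min_width=13, slack=2)
Line 3: ['of', 'on', 'rock'] (min_width=10, slack=5)
Line 4: ['brown', 'frog'] (min_width=10, slack=5)
Line 5: ['absolute'] (min_width=8, slack=7)
Line 6: ['architect'] (min_width=9, slack=6)
Line 7: ['orange', 'hospital'] (min_width=15, slack=0)
Line 8: ['sound', 'universe'] (min_width=14, slack=1)
Line 9: ['read', 'red', 'we'] (min_width=11, slack=4)
Line 10: ['wolf', 'desert'] (min_width=11, slack=4)

Answer: |violin     rain|
|compound   have|
|of    on   rock|
|brown      frog|
|absolute       |
|architect      |
|orange hospital|
|sound  universe|
|read   red   we|
|wolf desert    |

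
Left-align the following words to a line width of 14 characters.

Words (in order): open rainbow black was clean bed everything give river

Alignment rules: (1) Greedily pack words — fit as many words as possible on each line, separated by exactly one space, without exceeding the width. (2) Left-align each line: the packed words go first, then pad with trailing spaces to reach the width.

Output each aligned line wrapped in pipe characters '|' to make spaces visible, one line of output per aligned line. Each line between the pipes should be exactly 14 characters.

Line 1: ['open', 'rainbow'] (min_width=12, slack=2)
Line 2: ['black', 'was'] (min_width=9, slack=5)
Line 3: ['clean', 'bed'] (min_width=9, slack=5)
Line 4: ['everything'] (min_width=10, slack=4)
Line 5: ['give', 'river'] (min_width=10, slack=4)

Answer: |open rainbow  |
|black was     |
|clean bed     |
|everything    |
|give river    |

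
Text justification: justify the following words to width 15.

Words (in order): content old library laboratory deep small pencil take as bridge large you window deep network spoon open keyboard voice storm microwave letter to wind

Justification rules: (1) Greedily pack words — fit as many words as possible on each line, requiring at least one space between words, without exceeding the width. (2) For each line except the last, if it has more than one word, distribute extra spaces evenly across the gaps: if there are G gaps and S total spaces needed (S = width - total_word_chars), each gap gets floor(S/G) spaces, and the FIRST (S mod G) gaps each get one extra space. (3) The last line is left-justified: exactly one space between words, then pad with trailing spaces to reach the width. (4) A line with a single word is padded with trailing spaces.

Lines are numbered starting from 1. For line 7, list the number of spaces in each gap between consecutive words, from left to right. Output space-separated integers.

Answer: 5

Derivation:
Line 1: ['content', 'old'] (min_width=11, slack=4)
Line 2: ['library'] (min_width=7, slack=8)
Line 3: ['laboratory', 'deep'] (min_width=15, slack=0)
Line 4: ['small', 'pencil'] (min_width=12, slack=3)
Line 5: ['take', 'as', 'bridge'] (min_width=14, slack=1)
Line 6: ['large', 'you'] (min_width=9, slack=6)
Line 7: ['window', 'deep'] (min_width=11, slack=4)
Line 8: ['network', 'spoon'] (min_width=13, slack=2)
Line 9: ['open', 'keyboard'] (min_width=13, slack=2)
Line 10: ['voice', 'storm'] (min_width=11, slack=4)
Line 11: ['microwave'] (min_width=9, slack=6)
Line 12: ['letter', 'to', 'wind'] (min_width=14, slack=1)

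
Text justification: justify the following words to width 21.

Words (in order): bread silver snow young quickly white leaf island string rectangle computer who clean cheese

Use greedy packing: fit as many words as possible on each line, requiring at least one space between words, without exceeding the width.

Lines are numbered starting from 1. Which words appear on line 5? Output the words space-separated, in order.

Line 1: ['bread', 'silver', 'snow'] (min_width=17, slack=4)
Line 2: ['young', 'quickly', 'white'] (min_width=19, slack=2)
Line 3: ['leaf', 'island', 'string'] (min_width=18, slack=3)
Line 4: ['rectangle', 'computer'] (min_width=18, slack=3)
Line 5: ['who', 'clean', 'cheese'] (min_width=16, slack=5)

Answer: who clean cheese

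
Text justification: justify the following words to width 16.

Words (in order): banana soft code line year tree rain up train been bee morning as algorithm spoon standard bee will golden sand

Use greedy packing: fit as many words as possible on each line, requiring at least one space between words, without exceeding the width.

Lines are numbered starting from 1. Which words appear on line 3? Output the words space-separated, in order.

Answer: rain up train

Derivation:
Line 1: ['banana', 'soft', 'code'] (min_width=16, slack=0)
Line 2: ['line', 'year', 'tree'] (min_width=14, slack=2)
Line 3: ['rain', 'up', 'train'] (min_width=13, slack=3)
Line 4: ['been', 'bee', 'morning'] (min_width=16, slack=0)
Line 5: ['as', 'algorithm'] (min_width=12, slack=4)
Line 6: ['spoon', 'standard'] (min_width=14, slack=2)
Line 7: ['bee', 'will', 'golden'] (min_width=15, slack=1)
Line 8: ['sand'] (min_width=4, slack=12)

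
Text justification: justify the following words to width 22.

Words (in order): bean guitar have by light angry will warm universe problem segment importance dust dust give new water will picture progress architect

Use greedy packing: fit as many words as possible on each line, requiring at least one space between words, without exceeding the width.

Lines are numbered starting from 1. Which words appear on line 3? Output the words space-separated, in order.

Answer: universe problem

Derivation:
Line 1: ['bean', 'guitar', 'have', 'by'] (min_width=19, slack=3)
Line 2: ['light', 'angry', 'will', 'warm'] (min_width=21, slack=1)
Line 3: ['universe', 'problem'] (min_width=16, slack=6)
Line 4: ['segment', 'importance'] (min_width=18, slack=4)
Line 5: ['dust', 'dust', 'give', 'new'] (min_width=18, slack=4)
Line 6: ['water', 'will', 'picture'] (min_width=18, slack=4)
Line 7: ['progress', 'architect'] (min_width=18, slack=4)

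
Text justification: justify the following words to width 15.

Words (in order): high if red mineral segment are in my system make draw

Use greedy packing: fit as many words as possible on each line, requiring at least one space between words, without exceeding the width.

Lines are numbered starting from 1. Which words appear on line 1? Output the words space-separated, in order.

Line 1: ['high', 'if', 'red'] (min_width=11, slack=4)
Line 2: ['mineral', 'segment'] (min_width=15, slack=0)
Line 3: ['are', 'in', 'my'] (min_width=9, slack=6)
Line 4: ['system', 'make'] (min_width=11, slack=4)
Line 5: ['draw'] (min_width=4, slack=11)

Answer: high if red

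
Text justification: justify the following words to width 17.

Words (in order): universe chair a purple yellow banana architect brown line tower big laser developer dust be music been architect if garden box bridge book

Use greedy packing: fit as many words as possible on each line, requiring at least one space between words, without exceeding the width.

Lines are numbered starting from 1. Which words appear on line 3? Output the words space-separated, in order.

Answer: banana architect

Derivation:
Line 1: ['universe', 'chair', 'a'] (min_width=16, slack=1)
Line 2: ['purple', 'yellow'] (min_width=13, slack=4)
Line 3: ['banana', 'architect'] (min_width=16, slack=1)
Line 4: ['brown', 'line', 'tower'] (min_width=16, slack=1)
Line 5: ['big', 'laser'] (min_width=9, slack=8)
Line 6: ['developer', 'dust', 'be'] (min_width=17, slack=0)
Line 7: ['music', 'been'] (min_width=10, slack=7)
Line 8: ['architect', 'if'] (min_width=12, slack=5)
Line 9: ['garden', 'box', 'bridge'] (min_width=17, slack=0)
Line 10: ['book'] (min_width=4, slack=13)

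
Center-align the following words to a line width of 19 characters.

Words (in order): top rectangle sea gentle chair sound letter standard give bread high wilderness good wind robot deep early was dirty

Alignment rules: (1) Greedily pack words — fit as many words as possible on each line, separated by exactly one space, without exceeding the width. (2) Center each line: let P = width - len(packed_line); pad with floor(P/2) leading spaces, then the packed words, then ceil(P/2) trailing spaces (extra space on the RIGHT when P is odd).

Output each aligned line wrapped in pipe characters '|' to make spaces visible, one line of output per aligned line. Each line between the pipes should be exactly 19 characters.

Line 1: ['top', 'rectangle', 'sea'] (min_width=17, slack=2)
Line 2: ['gentle', 'chair', 'sound'] (min_width=18, slack=1)
Line 3: ['letter', 'standard'] (min_width=15, slack=4)
Line 4: ['give', 'bread', 'high'] (min_width=15, slack=4)
Line 5: ['wilderness', 'good'] (min_width=15, slack=4)
Line 6: ['wind', 'robot', 'deep'] (min_width=15, slack=4)
Line 7: ['early', 'was', 'dirty'] (min_width=15, slack=4)

Answer: | top rectangle sea |
|gentle chair sound |
|  letter standard  |
|  give bread high  |
|  wilderness good  |
|  wind robot deep  |
|  early was dirty  |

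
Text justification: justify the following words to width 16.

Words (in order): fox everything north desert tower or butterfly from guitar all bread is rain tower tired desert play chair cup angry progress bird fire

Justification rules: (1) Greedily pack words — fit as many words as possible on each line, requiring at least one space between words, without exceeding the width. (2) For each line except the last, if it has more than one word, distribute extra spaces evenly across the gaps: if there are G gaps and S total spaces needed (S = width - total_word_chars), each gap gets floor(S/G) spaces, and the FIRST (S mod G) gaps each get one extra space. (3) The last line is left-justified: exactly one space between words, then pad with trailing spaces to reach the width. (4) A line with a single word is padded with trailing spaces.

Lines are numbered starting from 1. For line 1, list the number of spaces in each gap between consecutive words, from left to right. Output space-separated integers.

Answer: 3

Derivation:
Line 1: ['fox', 'everything'] (min_width=14, slack=2)
Line 2: ['north', 'desert'] (min_width=12, slack=4)
Line 3: ['tower', 'or'] (min_width=8, slack=8)
Line 4: ['butterfly', 'from'] (min_width=14, slack=2)
Line 5: ['guitar', 'all', 'bread'] (min_width=16, slack=0)
Line 6: ['is', 'rain', 'tower'] (min_width=13, slack=3)
Line 7: ['tired', 'desert'] (min_width=12, slack=4)
Line 8: ['play', 'chair', 'cup'] (min_width=14, slack=2)
Line 9: ['angry', 'progress'] (min_width=14, slack=2)
Line 10: ['bird', 'fire'] (min_width=9, slack=7)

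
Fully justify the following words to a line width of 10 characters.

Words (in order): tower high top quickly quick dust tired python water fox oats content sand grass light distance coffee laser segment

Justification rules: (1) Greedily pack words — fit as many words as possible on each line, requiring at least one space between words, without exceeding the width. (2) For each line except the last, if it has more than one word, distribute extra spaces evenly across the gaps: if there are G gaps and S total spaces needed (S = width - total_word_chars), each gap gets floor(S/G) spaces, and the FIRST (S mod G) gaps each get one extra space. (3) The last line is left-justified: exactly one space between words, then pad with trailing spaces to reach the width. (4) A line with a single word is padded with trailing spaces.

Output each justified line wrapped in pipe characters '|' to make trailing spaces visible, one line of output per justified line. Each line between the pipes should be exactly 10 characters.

Answer: |tower high|
|top       |
|quickly   |
|quick dust|
|tired     |
|python    |
|water  fox|
|oats      |
|content   |
|sand grass|
|light     |
|distance  |
|coffee    |
|laser     |
|segment   |

Derivation:
Line 1: ['tower', 'high'] (min_width=10, slack=0)
Line 2: ['top'] (min_width=3, slack=7)
Line 3: ['quickly'] (min_width=7, slack=3)
Line 4: ['quick', 'dust'] (min_width=10, slack=0)
Line 5: ['tired'] (min_width=5, slack=5)
Line 6: ['python'] (min_width=6, slack=4)
Line 7: ['water', 'fox'] (min_width=9, slack=1)
Line 8: ['oats'] (min_width=4, slack=6)
Line 9: ['content'] (min_width=7, slack=3)
Line 10: ['sand', 'grass'] (min_width=10, slack=0)
Line 11: ['light'] (min_width=5, slack=5)
Line 12: ['distance'] (min_width=8, slack=2)
Line 13: ['coffee'] (min_width=6, slack=4)
Line 14: ['laser'] (min_width=5, slack=5)
Line 15: ['segment'] (min_width=7, slack=3)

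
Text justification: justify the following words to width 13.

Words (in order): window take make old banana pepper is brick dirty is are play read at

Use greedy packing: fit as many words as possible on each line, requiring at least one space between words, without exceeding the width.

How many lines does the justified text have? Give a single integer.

Line 1: ['window', 'take'] (min_width=11, slack=2)
Line 2: ['make', 'old'] (min_width=8, slack=5)
Line 3: ['banana', 'pepper'] (min_width=13, slack=0)
Line 4: ['is', 'brick'] (min_width=8, slack=5)
Line 5: ['dirty', 'is', 'are'] (min_width=12, slack=1)
Line 6: ['play', 'read', 'at'] (min_width=12, slack=1)
Total lines: 6

Answer: 6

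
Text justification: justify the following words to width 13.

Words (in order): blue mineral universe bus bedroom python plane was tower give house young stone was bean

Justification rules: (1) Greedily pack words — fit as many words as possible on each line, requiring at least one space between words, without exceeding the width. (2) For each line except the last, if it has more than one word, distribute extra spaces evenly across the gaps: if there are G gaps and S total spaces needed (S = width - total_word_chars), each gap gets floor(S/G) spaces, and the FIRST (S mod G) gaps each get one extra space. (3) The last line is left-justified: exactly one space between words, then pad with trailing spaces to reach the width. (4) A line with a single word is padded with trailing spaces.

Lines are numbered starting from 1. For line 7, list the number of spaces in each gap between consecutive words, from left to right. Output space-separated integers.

Answer: 3

Derivation:
Line 1: ['blue', 'mineral'] (min_width=12, slack=1)
Line 2: ['universe', 'bus'] (min_width=12, slack=1)
Line 3: ['bedroom'] (min_width=7, slack=6)
Line 4: ['python', 'plane'] (min_width=12, slack=1)
Line 5: ['was', 'tower'] (min_width=9, slack=4)
Line 6: ['give', 'house'] (min_width=10, slack=3)
Line 7: ['young', 'stone'] (min_width=11, slack=2)
Line 8: ['was', 'bean'] (min_width=8, slack=5)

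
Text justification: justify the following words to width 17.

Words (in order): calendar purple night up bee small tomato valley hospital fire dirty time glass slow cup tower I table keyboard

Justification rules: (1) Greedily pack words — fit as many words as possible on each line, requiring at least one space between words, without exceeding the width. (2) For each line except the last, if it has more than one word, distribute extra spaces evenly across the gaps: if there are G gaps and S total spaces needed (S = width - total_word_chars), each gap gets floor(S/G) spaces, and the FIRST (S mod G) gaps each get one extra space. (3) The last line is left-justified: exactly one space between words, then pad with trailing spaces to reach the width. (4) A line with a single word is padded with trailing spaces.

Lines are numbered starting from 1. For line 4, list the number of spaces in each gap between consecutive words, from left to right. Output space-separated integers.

Answer: 3

Derivation:
Line 1: ['calendar', 'purple'] (min_width=15, slack=2)
Line 2: ['night', 'up', 'bee'] (min_width=12, slack=5)
Line 3: ['small', 'tomato'] (min_width=12, slack=5)
Line 4: ['valley', 'hospital'] (min_width=15, slack=2)
Line 5: ['fire', 'dirty', 'time'] (min_width=15, slack=2)
Line 6: ['glass', 'slow', 'cup'] (min_width=14, slack=3)
Line 7: ['tower', 'I', 'table'] (min_width=13, slack=4)
Line 8: ['keyboard'] (min_width=8, slack=9)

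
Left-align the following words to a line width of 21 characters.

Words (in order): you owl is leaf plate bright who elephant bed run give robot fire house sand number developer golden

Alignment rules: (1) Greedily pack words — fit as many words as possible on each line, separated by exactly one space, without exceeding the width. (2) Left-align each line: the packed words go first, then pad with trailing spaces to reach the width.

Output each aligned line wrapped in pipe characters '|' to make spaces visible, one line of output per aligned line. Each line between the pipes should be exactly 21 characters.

Answer: |you owl is leaf plate|
|bright who elephant  |
|bed run give robot   |
|fire house sand      |
|number developer     |
|golden               |

Derivation:
Line 1: ['you', 'owl', 'is', 'leaf', 'plate'] (min_width=21, slack=0)
Line 2: ['bright', 'who', 'elephant'] (min_width=19, slack=2)
Line 3: ['bed', 'run', 'give', 'robot'] (min_width=18, slack=3)
Line 4: ['fire', 'house', 'sand'] (min_width=15, slack=6)
Line 5: ['number', 'developer'] (min_width=16, slack=5)
Line 6: ['golden'] (min_width=6, slack=15)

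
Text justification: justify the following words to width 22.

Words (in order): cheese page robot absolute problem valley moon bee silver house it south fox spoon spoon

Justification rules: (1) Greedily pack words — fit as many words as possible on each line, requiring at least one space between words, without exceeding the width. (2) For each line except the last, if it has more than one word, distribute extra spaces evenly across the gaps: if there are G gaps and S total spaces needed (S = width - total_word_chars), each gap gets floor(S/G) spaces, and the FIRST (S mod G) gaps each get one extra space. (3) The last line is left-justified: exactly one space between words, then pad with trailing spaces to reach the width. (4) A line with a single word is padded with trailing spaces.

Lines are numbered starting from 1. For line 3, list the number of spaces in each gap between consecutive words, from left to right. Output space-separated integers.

Answer: 1 1 1

Derivation:
Line 1: ['cheese', 'page', 'robot'] (min_width=17, slack=5)
Line 2: ['absolute', 'problem'] (min_width=16, slack=6)
Line 3: ['valley', 'moon', 'bee', 'silver'] (min_width=22, slack=0)
Line 4: ['house', 'it', 'south', 'fox'] (min_width=18, slack=4)
Line 5: ['spoon', 'spoon'] (min_width=11, slack=11)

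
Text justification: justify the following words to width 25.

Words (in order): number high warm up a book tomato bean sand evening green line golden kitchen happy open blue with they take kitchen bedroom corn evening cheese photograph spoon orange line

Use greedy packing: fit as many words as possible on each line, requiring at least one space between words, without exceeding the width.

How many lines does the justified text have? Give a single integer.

Line 1: ['number', 'high', 'warm', 'up', 'a'] (min_width=21, slack=4)
Line 2: ['book', 'tomato', 'bean', 'sand'] (min_width=21, slack=4)
Line 3: ['evening', 'green', 'line', 'golden'] (min_width=25, slack=0)
Line 4: ['kitchen', 'happy', 'open', 'blue'] (min_width=23, slack=2)
Line 5: ['with', 'they', 'take', 'kitchen'] (min_width=22, slack=3)
Line 6: ['bedroom', 'corn', 'evening'] (min_width=20, slack=5)
Line 7: ['cheese', 'photograph', 'spoon'] (min_width=23, slack=2)
Line 8: ['orange', 'line'] (min_width=11, slack=14)
Total lines: 8

Answer: 8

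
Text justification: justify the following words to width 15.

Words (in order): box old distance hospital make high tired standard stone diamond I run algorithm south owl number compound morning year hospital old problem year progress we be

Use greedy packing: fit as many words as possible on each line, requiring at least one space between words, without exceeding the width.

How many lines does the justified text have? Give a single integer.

Answer: 13

Derivation:
Line 1: ['box', 'old'] (min_width=7, slack=8)
Line 2: ['distance'] (min_width=8, slack=7)
Line 3: ['hospital', 'make'] (min_width=13, slack=2)
Line 4: ['high', 'tired'] (min_width=10, slack=5)
Line 5: ['standard', 'stone'] (min_width=14, slack=1)
Line 6: ['diamond', 'I', 'run'] (min_width=13, slack=2)
Line 7: ['algorithm', 'south'] (min_width=15, slack=0)
Line 8: ['owl', 'number'] (min_width=10, slack=5)
Line 9: ['compound'] (min_width=8, slack=7)
Line 10: ['morning', 'year'] (min_width=12, slack=3)
Line 11: ['hospital', 'old'] (min_width=12, slack=3)
Line 12: ['problem', 'year'] (min_width=12, slack=3)
Line 13: ['progress', 'we', 'be'] (min_width=14, slack=1)
Total lines: 13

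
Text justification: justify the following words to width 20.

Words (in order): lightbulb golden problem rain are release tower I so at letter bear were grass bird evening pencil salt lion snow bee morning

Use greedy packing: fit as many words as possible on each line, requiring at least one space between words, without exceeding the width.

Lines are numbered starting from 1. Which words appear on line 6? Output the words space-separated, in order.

Line 1: ['lightbulb', 'golden'] (min_width=16, slack=4)
Line 2: ['problem', 'rain', 'are'] (min_width=16, slack=4)
Line 3: ['release', 'tower', 'I', 'so'] (min_width=18, slack=2)
Line 4: ['at', 'letter', 'bear', 'were'] (min_width=19, slack=1)
Line 5: ['grass', 'bird', 'evening'] (min_width=18, slack=2)
Line 6: ['pencil', 'salt', 'lion'] (min_width=16, slack=4)
Line 7: ['snow', 'bee', 'morning'] (min_width=16, slack=4)

Answer: pencil salt lion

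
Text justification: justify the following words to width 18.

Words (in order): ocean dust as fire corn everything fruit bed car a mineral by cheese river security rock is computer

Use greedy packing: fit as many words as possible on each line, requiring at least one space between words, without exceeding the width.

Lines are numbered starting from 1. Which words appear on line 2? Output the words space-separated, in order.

Line 1: ['ocean', 'dust', 'as', 'fire'] (min_width=18, slack=0)
Line 2: ['corn', 'everything'] (min_width=15, slack=3)
Line 3: ['fruit', 'bed', 'car', 'a'] (min_width=15, slack=3)
Line 4: ['mineral', 'by', 'cheese'] (min_width=17, slack=1)
Line 5: ['river', 'security'] (min_width=14, slack=4)
Line 6: ['rock', 'is', 'computer'] (min_width=16, slack=2)

Answer: corn everything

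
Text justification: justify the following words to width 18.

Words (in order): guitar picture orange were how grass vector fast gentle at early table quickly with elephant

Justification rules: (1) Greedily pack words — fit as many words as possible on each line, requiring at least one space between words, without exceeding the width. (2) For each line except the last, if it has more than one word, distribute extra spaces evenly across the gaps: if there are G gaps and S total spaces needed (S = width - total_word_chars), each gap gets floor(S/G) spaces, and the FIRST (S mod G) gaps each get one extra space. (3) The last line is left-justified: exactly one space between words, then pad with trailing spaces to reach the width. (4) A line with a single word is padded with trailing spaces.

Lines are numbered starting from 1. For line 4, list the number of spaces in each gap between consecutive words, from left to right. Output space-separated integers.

Line 1: ['guitar', 'picture'] (min_width=14, slack=4)
Line 2: ['orange', 'were', 'how'] (min_width=15, slack=3)
Line 3: ['grass', 'vector', 'fast'] (min_width=17, slack=1)
Line 4: ['gentle', 'at', 'early'] (min_width=15, slack=3)
Line 5: ['table', 'quickly', 'with'] (min_width=18, slack=0)
Line 6: ['elephant'] (min_width=8, slack=10)

Answer: 3 2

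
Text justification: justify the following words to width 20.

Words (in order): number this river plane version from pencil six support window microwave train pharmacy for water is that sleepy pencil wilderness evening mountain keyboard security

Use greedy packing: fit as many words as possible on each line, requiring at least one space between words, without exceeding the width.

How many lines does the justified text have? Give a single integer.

Line 1: ['number', 'this', 'river'] (min_width=17, slack=3)
Line 2: ['plane', 'version', 'from'] (min_width=18, slack=2)
Line 3: ['pencil', 'six', 'support'] (min_width=18, slack=2)
Line 4: ['window', 'microwave'] (min_width=16, slack=4)
Line 5: ['train', 'pharmacy', 'for'] (min_width=18, slack=2)
Line 6: ['water', 'is', 'that', 'sleepy'] (min_width=20, slack=0)
Line 7: ['pencil', 'wilderness'] (min_width=17, slack=3)
Line 8: ['evening', 'mountain'] (min_width=16, slack=4)
Line 9: ['keyboard', 'security'] (min_width=17, slack=3)
Total lines: 9

Answer: 9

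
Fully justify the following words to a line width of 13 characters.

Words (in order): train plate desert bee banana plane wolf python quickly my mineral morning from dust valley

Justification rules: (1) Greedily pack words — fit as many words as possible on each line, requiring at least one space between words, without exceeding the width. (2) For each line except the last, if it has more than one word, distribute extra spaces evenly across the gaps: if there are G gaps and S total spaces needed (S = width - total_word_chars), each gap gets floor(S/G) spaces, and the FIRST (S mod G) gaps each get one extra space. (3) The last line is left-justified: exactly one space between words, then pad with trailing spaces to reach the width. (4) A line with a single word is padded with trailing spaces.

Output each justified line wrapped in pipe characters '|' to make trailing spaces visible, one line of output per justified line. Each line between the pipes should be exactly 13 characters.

Line 1: ['train', 'plate'] (min_width=11, slack=2)
Line 2: ['desert', 'bee'] (min_width=10, slack=3)
Line 3: ['banana', 'plane'] (min_width=12, slack=1)
Line 4: ['wolf', 'python'] (min_width=11, slack=2)
Line 5: ['quickly', 'my'] (min_width=10, slack=3)
Line 6: ['mineral'] (min_width=7, slack=6)
Line 7: ['morning', 'from'] (min_width=12, slack=1)
Line 8: ['dust', 'valley'] (min_width=11, slack=2)

Answer: |train   plate|
|desert    bee|
|banana  plane|
|wolf   python|
|quickly    my|
|mineral      |
|morning  from|
|dust valley  |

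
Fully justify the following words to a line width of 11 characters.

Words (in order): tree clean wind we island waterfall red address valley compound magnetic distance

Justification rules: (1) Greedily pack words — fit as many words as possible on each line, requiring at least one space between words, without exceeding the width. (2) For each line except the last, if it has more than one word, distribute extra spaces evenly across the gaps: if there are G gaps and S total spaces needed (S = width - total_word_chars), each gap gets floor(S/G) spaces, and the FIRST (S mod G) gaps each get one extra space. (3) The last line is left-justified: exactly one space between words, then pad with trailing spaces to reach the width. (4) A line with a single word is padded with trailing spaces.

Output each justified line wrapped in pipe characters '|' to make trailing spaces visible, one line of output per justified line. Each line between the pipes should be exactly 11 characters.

Line 1: ['tree', 'clean'] (min_width=10, slack=1)
Line 2: ['wind', 'we'] (min_width=7, slack=4)
Line 3: ['island'] (min_width=6, slack=5)
Line 4: ['waterfall'] (min_width=9, slack=2)
Line 5: ['red', 'address'] (min_width=11, slack=0)
Line 6: ['valley'] (min_width=6, slack=5)
Line 7: ['compound'] (min_width=8, slack=3)
Line 8: ['magnetic'] (min_width=8, slack=3)
Line 9: ['distance'] (min_width=8, slack=3)

Answer: |tree  clean|
|wind     we|
|island     |
|waterfall  |
|red address|
|valley     |
|compound   |
|magnetic   |
|distance   |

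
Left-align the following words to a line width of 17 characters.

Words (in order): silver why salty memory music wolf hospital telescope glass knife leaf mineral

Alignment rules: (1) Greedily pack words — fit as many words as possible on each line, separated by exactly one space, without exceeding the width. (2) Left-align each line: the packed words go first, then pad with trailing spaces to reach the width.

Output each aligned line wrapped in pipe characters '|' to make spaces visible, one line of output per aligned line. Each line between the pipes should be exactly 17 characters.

Answer: |silver why salty |
|memory music wolf|
|hospital         |
|telescope glass  |
|knife leaf       |
|mineral          |

Derivation:
Line 1: ['silver', 'why', 'salty'] (min_width=16, slack=1)
Line 2: ['memory', 'music', 'wolf'] (min_width=17, slack=0)
Line 3: ['hospital'] (min_width=8, slack=9)
Line 4: ['telescope', 'glass'] (min_width=15, slack=2)
Line 5: ['knife', 'leaf'] (min_width=10, slack=7)
Line 6: ['mineral'] (min_width=7, slack=10)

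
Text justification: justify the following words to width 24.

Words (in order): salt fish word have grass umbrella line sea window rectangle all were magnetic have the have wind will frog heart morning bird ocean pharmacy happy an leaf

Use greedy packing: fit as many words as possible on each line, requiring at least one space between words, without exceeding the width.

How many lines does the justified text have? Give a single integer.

Line 1: ['salt', 'fish', 'word', 'have'] (min_width=19, slack=5)
Line 2: ['grass', 'umbrella', 'line', 'sea'] (min_width=23, slack=1)
Line 3: ['window', 'rectangle', 'all'] (min_width=20, slack=4)
Line 4: ['were', 'magnetic', 'have', 'the'] (min_width=22, slack=2)
Line 5: ['have', 'wind', 'will', 'frog'] (min_width=19, slack=5)
Line 6: ['heart', 'morning', 'bird', 'ocean'] (min_width=24, slack=0)
Line 7: ['pharmacy', 'happy', 'an', 'leaf'] (min_width=22, slack=2)
Total lines: 7

Answer: 7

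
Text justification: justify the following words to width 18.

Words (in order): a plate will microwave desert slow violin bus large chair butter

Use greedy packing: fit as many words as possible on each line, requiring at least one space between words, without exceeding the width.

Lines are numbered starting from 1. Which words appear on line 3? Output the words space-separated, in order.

Answer: slow violin bus

Derivation:
Line 1: ['a', 'plate', 'will'] (min_width=12, slack=6)
Line 2: ['microwave', 'desert'] (min_width=16, slack=2)
Line 3: ['slow', 'violin', 'bus'] (min_width=15, slack=3)
Line 4: ['large', 'chair', 'butter'] (min_width=18, slack=0)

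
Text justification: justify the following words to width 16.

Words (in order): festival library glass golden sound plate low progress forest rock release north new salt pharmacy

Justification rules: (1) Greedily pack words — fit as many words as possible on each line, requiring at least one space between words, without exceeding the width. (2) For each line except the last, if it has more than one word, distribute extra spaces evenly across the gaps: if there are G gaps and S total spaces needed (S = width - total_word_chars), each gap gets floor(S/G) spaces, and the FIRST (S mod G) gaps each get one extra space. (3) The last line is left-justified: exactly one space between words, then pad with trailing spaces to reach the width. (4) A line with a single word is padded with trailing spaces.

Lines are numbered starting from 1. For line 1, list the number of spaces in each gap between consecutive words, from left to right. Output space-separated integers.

Line 1: ['festival', 'library'] (min_width=16, slack=0)
Line 2: ['glass', 'golden'] (min_width=12, slack=4)
Line 3: ['sound', 'plate', 'low'] (min_width=15, slack=1)
Line 4: ['progress', 'forest'] (min_width=15, slack=1)
Line 5: ['rock', 'release'] (min_width=12, slack=4)
Line 6: ['north', 'new', 'salt'] (min_width=14, slack=2)
Line 7: ['pharmacy'] (min_width=8, slack=8)

Answer: 1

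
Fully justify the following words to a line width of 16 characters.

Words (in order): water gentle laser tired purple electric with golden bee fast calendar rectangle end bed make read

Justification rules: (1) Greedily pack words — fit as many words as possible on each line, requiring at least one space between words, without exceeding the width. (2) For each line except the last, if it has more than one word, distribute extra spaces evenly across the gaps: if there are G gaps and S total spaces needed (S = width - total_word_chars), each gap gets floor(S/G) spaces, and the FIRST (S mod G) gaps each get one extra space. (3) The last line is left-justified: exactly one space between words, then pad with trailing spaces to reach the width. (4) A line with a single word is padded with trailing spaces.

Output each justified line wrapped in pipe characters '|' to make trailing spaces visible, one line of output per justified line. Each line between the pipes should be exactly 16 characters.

Line 1: ['water', 'gentle'] (min_width=12, slack=4)
Line 2: ['laser', 'tired'] (min_width=11, slack=5)
Line 3: ['purple', 'electric'] (min_width=15, slack=1)
Line 4: ['with', 'golden', 'bee'] (min_width=15, slack=1)
Line 5: ['fast', 'calendar'] (min_width=13, slack=3)
Line 6: ['rectangle', 'end'] (min_width=13, slack=3)
Line 7: ['bed', 'make', 'read'] (min_width=13, slack=3)

Answer: |water     gentle|
|laser      tired|
|purple  electric|
|with  golden bee|
|fast    calendar|
|rectangle    end|
|bed make read   |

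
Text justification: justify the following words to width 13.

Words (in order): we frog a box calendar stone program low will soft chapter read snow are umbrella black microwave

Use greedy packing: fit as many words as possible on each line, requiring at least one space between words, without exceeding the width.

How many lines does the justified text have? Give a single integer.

Answer: 9

Derivation:
Line 1: ['we', 'frog', 'a', 'box'] (min_width=13, slack=0)
Line 2: ['calendar'] (min_width=8, slack=5)
Line 3: ['stone', 'program'] (min_width=13, slack=0)
Line 4: ['low', 'will', 'soft'] (min_width=13, slack=0)
Line 5: ['chapter', 'read'] (min_width=12, slack=1)
Line 6: ['snow', 'are'] (min_width=8, slack=5)
Line 7: ['umbrella'] (min_width=8, slack=5)
Line 8: ['black'] (min_width=5, slack=8)
Line 9: ['microwave'] (min_width=9, slack=4)
Total lines: 9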